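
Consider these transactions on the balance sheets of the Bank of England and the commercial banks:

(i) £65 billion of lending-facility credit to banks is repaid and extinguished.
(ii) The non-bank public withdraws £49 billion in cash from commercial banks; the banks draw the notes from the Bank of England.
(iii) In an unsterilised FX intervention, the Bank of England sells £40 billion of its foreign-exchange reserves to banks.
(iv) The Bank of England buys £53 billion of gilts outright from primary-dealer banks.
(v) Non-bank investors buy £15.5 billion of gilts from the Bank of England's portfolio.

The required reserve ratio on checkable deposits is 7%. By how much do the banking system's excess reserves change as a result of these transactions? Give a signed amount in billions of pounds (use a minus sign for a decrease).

Discount-window repayment £65 billion: reserves −£65B, deposits 0.
Currency withdrawal £49 billion: reserves −£49B, deposits −£49B.
FX sale £40 billion: reserves −£40B, deposits 0.
OMO purchase (from banks) £53 billion: reserves +£53B, deposits 0.
Asset sale (to non-banks) £15.5 billion: reserves −£15.5B, deposits −£15.5B.
Totals: Δreserves = −£116.5B, Δdeposits = −£64.5B.
Δrequired reserves = 7% × −£64.5B = −£4.515B.
Δexcess reserves = Δreserves − Δrequired = −£116.5B − (−£4.515B) = -£111.985 billion.

-£111.985 billion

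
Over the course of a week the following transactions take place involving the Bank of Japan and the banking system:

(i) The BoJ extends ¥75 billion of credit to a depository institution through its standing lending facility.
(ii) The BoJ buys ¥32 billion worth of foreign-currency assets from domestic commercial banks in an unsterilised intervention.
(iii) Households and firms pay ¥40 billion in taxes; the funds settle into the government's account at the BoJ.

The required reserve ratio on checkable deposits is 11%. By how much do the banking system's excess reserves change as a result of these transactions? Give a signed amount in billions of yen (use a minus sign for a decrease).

+¥71.4 billion

Discount-window loan ¥75 billion: reserves +¥75B, deposits 0.
FX purchase ¥32 billion: reserves +¥32B, deposits 0.
Government account inflow ¥40 billion: reserves −¥40B, deposits −¥40B.
Totals: Δreserves = +¥67B, Δdeposits = −¥40B.
Δrequired reserves = 11% × −¥40B = −¥4.4B.
Δexcess reserves = Δreserves − Δrequired = +¥67B − (−¥4.4B) = +¥71.4 billion.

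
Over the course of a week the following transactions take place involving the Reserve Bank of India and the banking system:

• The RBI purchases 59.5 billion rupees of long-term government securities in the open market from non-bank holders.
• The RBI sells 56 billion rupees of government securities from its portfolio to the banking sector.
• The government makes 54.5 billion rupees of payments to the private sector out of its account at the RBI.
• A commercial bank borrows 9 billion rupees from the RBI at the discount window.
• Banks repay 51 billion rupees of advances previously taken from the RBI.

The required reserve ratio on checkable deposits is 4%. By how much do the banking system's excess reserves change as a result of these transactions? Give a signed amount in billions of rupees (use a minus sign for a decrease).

Asset purchase (from non-banks) 59.5 billion rupees: reserves +59.5B, deposits +59.5B.
OMO sale (to banks) 56 billion rupees: reserves −56B, deposits 0.
Government spending 54.5 billion rupees: reserves +54.5B, deposits +54.5B.
Discount-window loan 9 billion rupees: reserves +9B, deposits 0.
Discount-window repayment 51 billion rupees: reserves −51B, deposits 0.
Totals: Δreserves = +16B, Δdeposits = +114B.
Δrequired reserves = 4% × +114B = +4.56B.
Δexcess reserves = Δreserves − Δrequired = +16B − (+4.56B) = +11.44 billion.

+11.44 billion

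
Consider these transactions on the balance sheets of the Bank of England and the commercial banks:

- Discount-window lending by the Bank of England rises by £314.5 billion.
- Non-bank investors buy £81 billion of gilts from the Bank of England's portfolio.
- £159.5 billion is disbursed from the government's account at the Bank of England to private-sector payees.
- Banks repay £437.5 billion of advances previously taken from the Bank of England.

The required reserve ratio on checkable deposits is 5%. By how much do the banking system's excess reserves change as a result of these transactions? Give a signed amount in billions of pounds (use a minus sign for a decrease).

-£48.425 billion

Discount-window loan £314.5 billion: reserves +£314.5B, deposits 0.
Asset sale (to non-banks) £81 billion: reserves −£81B, deposits −£81B.
Government spending £159.5 billion: reserves +£159.5B, deposits +£159.5B.
Discount-window repayment £437.5 billion: reserves −£437.5B, deposits 0.
Totals: Δreserves = −£44.5B, Δdeposits = +£78.5B.
Δrequired reserves = 5% × +£78.5B = +£3.925B.
Δexcess reserves = Δreserves − Δrequired = −£44.5B − (+£3.925B) = -£48.425 billion.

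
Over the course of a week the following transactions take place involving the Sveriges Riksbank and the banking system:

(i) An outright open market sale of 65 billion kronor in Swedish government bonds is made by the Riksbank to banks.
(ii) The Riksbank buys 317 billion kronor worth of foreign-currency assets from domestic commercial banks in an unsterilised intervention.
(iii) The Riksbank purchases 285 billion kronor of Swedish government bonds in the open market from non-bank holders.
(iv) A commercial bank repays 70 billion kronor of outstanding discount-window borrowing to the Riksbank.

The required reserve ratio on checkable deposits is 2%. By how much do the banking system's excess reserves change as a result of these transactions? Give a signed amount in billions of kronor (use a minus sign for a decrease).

+461.3 billion

OMO sale (to banks) 65 billion kronor: reserves −65B, deposits 0.
FX purchase 317 billion kronor: reserves +317B, deposits 0.
Asset purchase (from non-banks) 285 billion kronor: reserves +285B, deposits +285B.
Discount-window repayment 70 billion kronor: reserves −70B, deposits 0.
Totals: Δreserves = +467B, Δdeposits = +285B.
Δrequired reserves = 2% × +285B = +5.7B.
Δexcess reserves = Δreserves − Δrequired = +467B − (+5.7B) = +461.3 billion.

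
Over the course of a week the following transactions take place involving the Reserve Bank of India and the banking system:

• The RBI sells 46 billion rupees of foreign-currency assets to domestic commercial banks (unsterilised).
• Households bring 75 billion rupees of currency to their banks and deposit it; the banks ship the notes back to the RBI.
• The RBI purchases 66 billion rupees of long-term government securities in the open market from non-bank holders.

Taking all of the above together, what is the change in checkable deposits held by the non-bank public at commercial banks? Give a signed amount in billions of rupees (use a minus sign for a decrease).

RBI balance sheet:
  Assets:      Securities +66B, Foreign assets −46B
  Liabilities: Bank reserves +95B, Currency in circulation −75B
Commercial banking system:
  Assets:      Reserves at CB +95B, Foreign assets +46B
  Liabilities: Checkable deposits +141B
So the change in checkable deposits held by the non-bank public at commercial banks is +141 billion.

+141 billion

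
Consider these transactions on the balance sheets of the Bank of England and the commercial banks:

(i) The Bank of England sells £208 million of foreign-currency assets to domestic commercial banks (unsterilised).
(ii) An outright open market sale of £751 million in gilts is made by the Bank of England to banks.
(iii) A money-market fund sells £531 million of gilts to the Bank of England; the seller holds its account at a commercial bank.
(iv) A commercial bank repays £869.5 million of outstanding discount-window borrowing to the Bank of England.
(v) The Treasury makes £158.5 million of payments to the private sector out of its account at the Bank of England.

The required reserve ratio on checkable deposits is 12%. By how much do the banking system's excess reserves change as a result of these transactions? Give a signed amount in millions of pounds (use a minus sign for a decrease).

-£1221.74 million

FX sale £208 million: reserves −£208M, deposits 0.
OMO sale (to banks) £751 million: reserves −£751M, deposits 0.
Asset purchase (from non-banks) £531 million: reserves +£531M, deposits +£531M.
Discount-window repayment £869.5 million: reserves −£869.5M, deposits 0.
Government spending £158.5 million: reserves +£158.5M, deposits +£158.5M.
Totals: Δreserves = −£1139M, Δdeposits = +£689.5M.
Δrequired reserves = 12% × +£689.5M = +£82.74M.
Δexcess reserves = Δreserves − Δrequired = −£1139M − (+£82.74M) = -£1221.74 million.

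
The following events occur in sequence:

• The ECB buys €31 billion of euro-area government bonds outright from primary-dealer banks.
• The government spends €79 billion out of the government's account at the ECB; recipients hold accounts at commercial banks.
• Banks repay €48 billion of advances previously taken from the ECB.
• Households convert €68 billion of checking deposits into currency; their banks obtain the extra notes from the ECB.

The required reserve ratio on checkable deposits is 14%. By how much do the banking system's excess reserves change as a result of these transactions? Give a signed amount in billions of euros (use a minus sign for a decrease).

-€7.54 billion

OMO purchase (from banks) €31 billion: reserves +€31B, deposits 0.
Government spending €79 billion: reserves +€79B, deposits +€79B.
Discount-window repayment €48 billion: reserves −€48B, deposits 0.
Currency withdrawal €68 billion: reserves −€68B, deposits −€68B.
Totals: Δreserves = −€6B, Δdeposits = +€11B.
Δrequired reserves = 14% × +€11B = +€1.54B.
Δexcess reserves = Δreserves − Δrequired = −€6B − (+€1.54B) = -€7.54 billion.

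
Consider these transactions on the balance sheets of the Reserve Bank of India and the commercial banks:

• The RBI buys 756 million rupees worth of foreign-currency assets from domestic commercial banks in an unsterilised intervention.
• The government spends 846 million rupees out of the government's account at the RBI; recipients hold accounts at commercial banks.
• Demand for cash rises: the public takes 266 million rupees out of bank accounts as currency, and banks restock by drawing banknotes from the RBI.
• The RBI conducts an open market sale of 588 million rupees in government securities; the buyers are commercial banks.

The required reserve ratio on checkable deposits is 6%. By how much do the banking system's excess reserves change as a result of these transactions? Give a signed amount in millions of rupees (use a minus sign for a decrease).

FX purchase 756 million rupees: reserves +756M, deposits 0.
Government spending 846 million rupees: reserves +846M, deposits +846M.
Currency withdrawal 266 million rupees: reserves −266M, deposits −266M.
OMO sale (to banks) 588 million rupees: reserves −588M, deposits 0.
Totals: Δreserves = +748M, Δdeposits = +580M.
Δrequired reserves = 6% × +580M = +34.8M.
Δexcess reserves = Δreserves − Δrequired = +748M − (+34.8M) = +713.2 million.

+713.2 million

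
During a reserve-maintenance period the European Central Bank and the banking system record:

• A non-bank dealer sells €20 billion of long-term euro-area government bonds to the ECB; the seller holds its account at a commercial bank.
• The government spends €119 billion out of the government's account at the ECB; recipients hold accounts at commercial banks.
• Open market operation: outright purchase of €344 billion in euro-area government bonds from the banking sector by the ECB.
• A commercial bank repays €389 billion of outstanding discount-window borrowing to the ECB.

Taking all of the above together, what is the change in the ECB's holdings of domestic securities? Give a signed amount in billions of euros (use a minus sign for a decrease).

+€364 billion

Asset purchase (from non-banks) €20 billion: securities added to the ECB's portfolio → +€20B.
Government spending €119 billion: the ECB's securities portfolio is untouched → 0.
OMO purchase (from banks) €344 billion: securities added to the ECB's portfolio → +€344B.
Discount-window repayment €389 billion: the ECB's securities portfolio is untouched → 0.
Net: 20 + 0 + 344 + 0 = +€364 billion.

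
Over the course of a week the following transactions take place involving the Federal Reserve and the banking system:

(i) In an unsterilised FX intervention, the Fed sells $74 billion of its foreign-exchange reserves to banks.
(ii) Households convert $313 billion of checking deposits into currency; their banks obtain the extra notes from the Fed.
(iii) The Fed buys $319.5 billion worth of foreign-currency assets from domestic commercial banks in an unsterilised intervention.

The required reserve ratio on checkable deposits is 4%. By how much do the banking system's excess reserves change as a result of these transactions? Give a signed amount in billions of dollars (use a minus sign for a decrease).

-$54.98 billion

FX sale $74 billion: reserves −$74B, deposits 0.
Currency withdrawal $313 billion: reserves −$313B, deposits −$313B.
FX purchase $319.5 billion: reserves +$319.5B, deposits 0.
Totals: Δreserves = −$67.5B, Δdeposits = −$313B.
Δrequired reserves = 4% × −$313B = −$12.52B.
Δexcess reserves = Δreserves − Δrequired = −$67.5B − (−$12.52B) = -$54.98 billion.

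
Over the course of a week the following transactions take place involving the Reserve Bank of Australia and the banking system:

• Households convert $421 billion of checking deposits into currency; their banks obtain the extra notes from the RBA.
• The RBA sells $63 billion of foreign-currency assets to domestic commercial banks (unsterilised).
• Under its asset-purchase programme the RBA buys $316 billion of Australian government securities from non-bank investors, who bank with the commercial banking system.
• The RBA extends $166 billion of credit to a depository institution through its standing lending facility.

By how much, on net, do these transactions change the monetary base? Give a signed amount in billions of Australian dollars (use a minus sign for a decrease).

+$419 billion

Currency withdrawal $421 billion: just a shift between currency and reserves — both are base money → 0.
FX sale $63 billion: RBA balance sheet contracts → −$63B.
Asset purchase (from non-banks) $316 billion: RBA balance sheet expands → +$316B.
Discount-window loan $166 billion: RBA balance sheet expands → +$166B.
Net: 0 − 63 + 316 + 166 = +$419 billion.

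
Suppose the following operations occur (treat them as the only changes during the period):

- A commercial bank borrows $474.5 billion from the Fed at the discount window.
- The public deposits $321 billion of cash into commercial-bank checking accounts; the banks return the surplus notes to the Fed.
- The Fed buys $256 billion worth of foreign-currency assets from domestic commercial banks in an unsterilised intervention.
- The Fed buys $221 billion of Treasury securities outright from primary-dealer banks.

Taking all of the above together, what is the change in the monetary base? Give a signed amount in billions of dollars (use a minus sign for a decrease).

Discount-window loan $474.5 billion: Fed balance sheet expands → +$474.5B.
Currency deposit $321 billion: just a shift between currency and reserves — both are base money → 0.
FX purchase $256 billion: Fed balance sheet expands → +$256B.
OMO purchase (from banks) $221 billion: Fed balance sheet expands → +$221B.
Net: 474.5 + 0 + 256 + 221 = +$951.5 billion.

+$951.5 billion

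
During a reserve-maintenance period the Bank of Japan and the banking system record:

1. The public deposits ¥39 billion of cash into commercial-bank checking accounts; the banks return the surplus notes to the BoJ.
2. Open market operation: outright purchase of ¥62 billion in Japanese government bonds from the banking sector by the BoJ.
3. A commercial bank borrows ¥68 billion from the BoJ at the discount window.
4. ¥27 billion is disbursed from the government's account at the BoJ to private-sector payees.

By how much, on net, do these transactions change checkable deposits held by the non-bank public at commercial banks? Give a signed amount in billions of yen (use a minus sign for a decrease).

+¥66 billion

Currency deposit ¥39 billion: non-bank counterparties' bank balances rise → +¥39B.
OMO purchase (from banks) ¥62 billion: the counterparty is a bank, so public deposits are unchanged → 0.
Discount-window loan ¥68 billion: the counterparty is a bank, so public deposits are unchanged → 0.
Government spending ¥27 billion: non-bank counterparties' bank balances rise → +¥27B.
Net: 39 + 0 + 0 + 27 = +¥66 billion.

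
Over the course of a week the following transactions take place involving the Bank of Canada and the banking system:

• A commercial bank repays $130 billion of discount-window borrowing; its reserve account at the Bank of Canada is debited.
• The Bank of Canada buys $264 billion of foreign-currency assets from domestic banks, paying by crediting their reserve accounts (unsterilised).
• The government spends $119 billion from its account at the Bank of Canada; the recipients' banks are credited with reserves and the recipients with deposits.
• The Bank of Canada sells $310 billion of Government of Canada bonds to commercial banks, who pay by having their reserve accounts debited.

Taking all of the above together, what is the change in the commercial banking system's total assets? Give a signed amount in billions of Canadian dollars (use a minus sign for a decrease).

-$11 billion

Bank of Canada balance sheet:
  Assets:      Securities −$310B, Loans to banks −$130B, Foreign assets +$264B
  Liabilities: Bank reserves −$57B, Government deposits −$119B
Commercial banking system:
  Assets:      Reserves at CB −$57B, Securities +$310B, Foreign assets −$264B
  Liabilities: Checkable deposits +$119B, Borrowings from CB −$130B
Change in total bank assets = -$11 billion.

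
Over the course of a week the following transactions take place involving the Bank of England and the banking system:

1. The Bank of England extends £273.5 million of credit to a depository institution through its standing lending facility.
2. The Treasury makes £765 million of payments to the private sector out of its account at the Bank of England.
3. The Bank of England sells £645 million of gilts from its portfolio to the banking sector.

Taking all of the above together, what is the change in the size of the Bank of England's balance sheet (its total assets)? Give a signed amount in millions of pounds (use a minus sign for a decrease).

Bank of England balance sheet:
  Assets:      Securities −£645M, Loans to banks +£273.5M
  Liabilities: Bank reserves +£393.5M, Government deposits −£765M
Commercial banking system:
  Assets:      Reserves at CB +£393.5M, Securities +£645M
  Liabilities: Checkable deposits +£765M, Borrowings from CB +£273.5M
Change in total Bank of England assets = -£371.5 million.

-£371.5 million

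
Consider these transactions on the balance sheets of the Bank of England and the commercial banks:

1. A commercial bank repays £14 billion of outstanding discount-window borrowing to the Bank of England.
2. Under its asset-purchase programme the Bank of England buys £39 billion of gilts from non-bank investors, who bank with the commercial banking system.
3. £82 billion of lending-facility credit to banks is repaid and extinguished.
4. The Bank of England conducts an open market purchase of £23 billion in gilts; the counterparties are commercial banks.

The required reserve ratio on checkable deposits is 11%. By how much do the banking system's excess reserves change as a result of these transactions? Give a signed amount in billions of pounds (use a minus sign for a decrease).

-£38.29 billion

Discount-window repayment £14 billion: reserves −£14B, deposits 0.
Asset purchase (from non-banks) £39 billion: reserves +£39B, deposits +£39B.
Discount-window repayment £82 billion: reserves −£82B, deposits 0.
OMO purchase (from banks) £23 billion: reserves +£23B, deposits 0.
Totals: Δreserves = −£34B, Δdeposits = +£39B.
Δrequired reserves = 11% × +£39B = +£4.29B.
Δexcess reserves = Δreserves − Δrequired = −£34B − (+£4.29B) = -£38.29 billion.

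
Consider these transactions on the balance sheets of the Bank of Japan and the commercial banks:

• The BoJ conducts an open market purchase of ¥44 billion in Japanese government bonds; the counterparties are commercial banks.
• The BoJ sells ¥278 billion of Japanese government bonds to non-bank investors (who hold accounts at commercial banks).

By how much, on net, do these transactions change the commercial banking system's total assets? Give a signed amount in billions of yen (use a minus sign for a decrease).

-¥278 billion

BoJ balance sheet:
  Assets:      Securities −¥234B
  Liabilities: Bank reserves −¥234B
Commercial banking system:
  Assets:      Reserves at CB −¥234B, Securities −¥44B
  Liabilities: Checkable deposits −¥278B
Change in total bank assets = -¥278 billion.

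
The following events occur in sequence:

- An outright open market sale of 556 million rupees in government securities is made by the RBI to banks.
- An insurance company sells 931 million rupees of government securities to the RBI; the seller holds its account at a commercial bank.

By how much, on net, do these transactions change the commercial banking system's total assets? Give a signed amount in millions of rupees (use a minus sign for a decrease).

OMO sale (to banks) 556 million rupees: just an asset swap on bank balance sheets → 0.
Asset purchase (from non-banks) 931 million rupees: bank balance sheets expand → +931M.
Net: 0 + 931 = +931 million.

+931 million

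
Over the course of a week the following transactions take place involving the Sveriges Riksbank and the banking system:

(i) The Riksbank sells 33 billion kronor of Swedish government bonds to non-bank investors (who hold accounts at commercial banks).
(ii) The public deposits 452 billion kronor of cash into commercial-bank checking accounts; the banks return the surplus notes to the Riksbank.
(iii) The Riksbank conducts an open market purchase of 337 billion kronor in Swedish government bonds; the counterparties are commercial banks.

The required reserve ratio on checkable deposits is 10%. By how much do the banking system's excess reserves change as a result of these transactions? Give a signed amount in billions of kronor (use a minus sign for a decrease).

Asset sale (to non-banks) 33 billion kronor: reserves −33B, deposits −33B.
Currency deposit 452 billion kronor: reserves +452B, deposits +452B.
OMO purchase (from banks) 337 billion kronor: reserves +337B, deposits 0.
Totals: Δreserves = +756B, Δdeposits = +419B.
Δrequired reserves = 10% × +419B = +41.9B.
Δexcess reserves = Δreserves − Δrequired = +756B − (+41.9B) = +714.1 billion.

+714.1 billion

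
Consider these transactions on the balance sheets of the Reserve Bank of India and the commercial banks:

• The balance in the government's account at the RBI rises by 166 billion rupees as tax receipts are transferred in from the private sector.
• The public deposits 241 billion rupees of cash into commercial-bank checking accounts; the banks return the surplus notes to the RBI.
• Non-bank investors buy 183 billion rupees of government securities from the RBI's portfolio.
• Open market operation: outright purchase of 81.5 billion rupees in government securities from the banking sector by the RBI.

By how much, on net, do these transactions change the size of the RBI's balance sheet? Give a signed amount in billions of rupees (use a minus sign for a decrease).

RBI balance sheet:
  Assets:      Securities −101.5B
  Liabilities: Bank reserves −26.5B, Currency in circulation −241B, Government deposits +166B
Change in total RBI assets = -101.5 billion.

-101.5 billion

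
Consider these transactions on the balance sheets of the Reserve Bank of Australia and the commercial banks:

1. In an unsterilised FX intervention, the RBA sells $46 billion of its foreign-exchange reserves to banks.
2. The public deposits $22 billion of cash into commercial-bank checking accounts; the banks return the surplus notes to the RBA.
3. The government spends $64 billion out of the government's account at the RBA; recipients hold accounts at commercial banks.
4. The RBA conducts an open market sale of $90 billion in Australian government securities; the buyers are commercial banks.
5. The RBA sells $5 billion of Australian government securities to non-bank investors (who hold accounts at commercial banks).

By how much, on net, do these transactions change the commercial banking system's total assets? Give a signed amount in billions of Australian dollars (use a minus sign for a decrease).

FX sale $46 billion: just an asset swap on bank balance sheets → 0.
Currency deposit $22 billion: bank balance sheets expand → +$22B.
Government spending $64 billion: bank balance sheets expand → +$64B.
OMO sale (to banks) $90 billion: just an asset swap on bank balance sheets → 0.
Asset sale (to non-banks) $5 billion: bank balance sheets shrink → −$5B.
Net: 0 + 22 + 64 + 0 − 5 = +$81 billion.

+$81 billion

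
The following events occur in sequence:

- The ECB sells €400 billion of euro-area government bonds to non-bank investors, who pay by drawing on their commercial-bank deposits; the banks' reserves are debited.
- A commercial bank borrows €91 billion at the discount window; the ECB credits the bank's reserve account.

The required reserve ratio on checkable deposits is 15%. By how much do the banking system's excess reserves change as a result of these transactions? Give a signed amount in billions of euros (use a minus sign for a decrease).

-€249 billion

Asset sale (to non-banks) €400 billion: reserves −€400B, deposits −€400B.
Discount-window loan €91 billion: reserves +€91B, deposits 0.
Totals: Δreserves = −€309B, Δdeposits = −€400B.
Δrequired reserves = 15% × −€400B = −€60B.
Δexcess reserves = Δreserves − Δrequired = −€309B − (−€60B) = -€249 billion.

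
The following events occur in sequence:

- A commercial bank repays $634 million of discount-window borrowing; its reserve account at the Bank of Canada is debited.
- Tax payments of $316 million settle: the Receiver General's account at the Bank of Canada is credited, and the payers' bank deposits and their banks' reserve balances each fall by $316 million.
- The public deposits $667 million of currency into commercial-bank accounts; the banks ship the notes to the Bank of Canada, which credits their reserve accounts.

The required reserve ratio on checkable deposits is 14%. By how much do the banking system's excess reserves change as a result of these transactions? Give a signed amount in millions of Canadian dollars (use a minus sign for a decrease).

-$332.14 million

Discount-window repayment $634 million: reserves −$634M, deposits 0.
Government account inflow $316 million: reserves −$316M, deposits −$316M.
Currency deposit $667 million: reserves +$667M, deposits +$667M.
Totals: Δreserves = −$283M, Δdeposits = +$351M.
Δrequired reserves = 14% × +$351M = +$49.14M.
Δexcess reserves = Δreserves − Δrequired = −$283M − (+$49.14M) = -$332.14 million.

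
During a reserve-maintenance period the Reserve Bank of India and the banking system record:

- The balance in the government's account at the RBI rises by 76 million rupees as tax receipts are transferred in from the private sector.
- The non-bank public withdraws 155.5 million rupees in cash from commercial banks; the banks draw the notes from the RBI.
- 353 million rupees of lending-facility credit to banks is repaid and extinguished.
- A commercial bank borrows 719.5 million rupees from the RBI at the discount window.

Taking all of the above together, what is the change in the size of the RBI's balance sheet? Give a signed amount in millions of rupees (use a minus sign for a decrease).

+366.5 million

Government account inflow 76 million rupees: only the composition of liabilities changes → 0.
Currency withdrawal 155.5 million rupees: only the composition of liabilities changes → 0.
Discount-window repayment 353 million rupees: an RBI asset is shed → −353M.
Discount-window loan 719.5 million rupees: an RBI asset is acquired → +719.5M.
Net: 0 + 0 − 353 + 719.5 = +366.5 million.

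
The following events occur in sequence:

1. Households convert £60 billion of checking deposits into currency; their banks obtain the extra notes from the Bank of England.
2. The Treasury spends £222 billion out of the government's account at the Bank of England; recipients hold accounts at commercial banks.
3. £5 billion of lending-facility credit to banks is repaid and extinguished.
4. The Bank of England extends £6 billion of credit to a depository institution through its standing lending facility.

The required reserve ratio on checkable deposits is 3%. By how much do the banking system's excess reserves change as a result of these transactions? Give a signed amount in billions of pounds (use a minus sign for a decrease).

Currency withdrawal £60 billion: reserves −£60B, deposits −£60B.
Government spending £222 billion: reserves +£222B, deposits +£222B.
Discount-window repayment £5 billion: reserves −£5B, deposits 0.
Discount-window loan £6 billion: reserves +£6B, deposits 0.
Totals: Δreserves = +£163B, Δdeposits = +£162B.
Δrequired reserves = 3% × +£162B = +£4.86B.
Δexcess reserves = Δreserves − Δrequired = +£163B − (+£4.86B) = +£158.14 billion.

+£158.14 billion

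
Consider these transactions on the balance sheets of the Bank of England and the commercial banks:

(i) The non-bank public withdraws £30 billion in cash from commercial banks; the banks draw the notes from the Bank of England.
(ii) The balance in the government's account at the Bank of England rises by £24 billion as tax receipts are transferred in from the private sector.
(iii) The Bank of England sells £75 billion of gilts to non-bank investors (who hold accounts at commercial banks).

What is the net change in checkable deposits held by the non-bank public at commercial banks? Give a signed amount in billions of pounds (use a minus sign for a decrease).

Bank of England balance sheet:
  Assets:      Securities −£75B
  Liabilities: Bank reserves −£129B, Currency in circulation +£30B, Government deposits +£24B
Commercial banking system:
  Assets:      Reserves at CB −£129B
  Liabilities: Checkable deposits −£129B
So the change in checkable deposits held by the non-bank public at commercial banks is -£129 billion.

-£129 billion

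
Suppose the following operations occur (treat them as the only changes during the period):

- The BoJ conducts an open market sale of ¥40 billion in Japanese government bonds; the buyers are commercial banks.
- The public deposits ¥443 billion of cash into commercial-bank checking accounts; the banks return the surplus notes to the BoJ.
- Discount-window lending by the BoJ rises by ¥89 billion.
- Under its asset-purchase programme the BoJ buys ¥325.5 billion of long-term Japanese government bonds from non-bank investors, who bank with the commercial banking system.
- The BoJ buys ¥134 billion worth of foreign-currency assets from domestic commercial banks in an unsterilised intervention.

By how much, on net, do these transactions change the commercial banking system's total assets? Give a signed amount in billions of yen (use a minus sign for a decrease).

BoJ balance sheet:
  Assets:      Securities +¥285.5B, Loans to banks +¥89B, Foreign assets +¥134B
  Liabilities: Bank reserves +¥951.5B, Currency in circulation −¥443B
Commercial banking system:
  Assets:      Reserves at CB +¥951.5B, Securities +¥40B, Foreign assets −¥134B
  Liabilities: Checkable deposits +¥768.5B, Borrowings from CB +¥89B
Change in total bank assets = +¥857.5 billion.

+¥857.5 billion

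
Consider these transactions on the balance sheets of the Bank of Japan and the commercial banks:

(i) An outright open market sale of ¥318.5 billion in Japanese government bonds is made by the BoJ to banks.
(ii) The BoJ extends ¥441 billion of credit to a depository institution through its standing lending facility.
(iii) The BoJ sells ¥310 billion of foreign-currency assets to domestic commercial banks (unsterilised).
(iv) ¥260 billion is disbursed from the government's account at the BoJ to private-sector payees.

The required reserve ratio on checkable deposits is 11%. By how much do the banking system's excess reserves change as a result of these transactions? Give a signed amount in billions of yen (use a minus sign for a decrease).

+¥43.9 billion

OMO sale (to banks) ¥318.5 billion: reserves −¥318.5B, deposits 0.
Discount-window loan ¥441 billion: reserves +¥441B, deposits 0.
FX sale ¥310 billion: reserves −¥310B, deposits 0.
Government spending ¥260 billion: reserves +¥260B, deposits +¥260B.
Totals: Δreserves = +¥72.5B, Δdeposits = +¥260B.
Δrequired reserves = 11% × +¥260B = +¥28.6B.
Δexcess reserves = Δreserves − Δrequired = +¥72.5B − (+¥28.6B) = +¥43.9 billion.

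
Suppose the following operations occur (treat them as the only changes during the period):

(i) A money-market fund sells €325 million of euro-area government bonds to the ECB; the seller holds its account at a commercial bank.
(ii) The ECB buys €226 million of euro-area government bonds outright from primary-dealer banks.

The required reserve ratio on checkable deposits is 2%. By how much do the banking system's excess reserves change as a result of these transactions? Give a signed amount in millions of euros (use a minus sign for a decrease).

Asset purchase (from non-banks) €325 million: reserves +€325M, deposits +€325M.
OMO purchase (from banks) €226 million: reserves +€226M, deposits 0.
Totals: Δreserves = +€551M, Δdeposits = +€325M.
Δrequired reserves = 2% × +€325M = +€6.5M.
Δexcess reserves = Δreserves − Δrequired = +€551M − (+€6.5M) = +€544.5 million.

+€544.5 million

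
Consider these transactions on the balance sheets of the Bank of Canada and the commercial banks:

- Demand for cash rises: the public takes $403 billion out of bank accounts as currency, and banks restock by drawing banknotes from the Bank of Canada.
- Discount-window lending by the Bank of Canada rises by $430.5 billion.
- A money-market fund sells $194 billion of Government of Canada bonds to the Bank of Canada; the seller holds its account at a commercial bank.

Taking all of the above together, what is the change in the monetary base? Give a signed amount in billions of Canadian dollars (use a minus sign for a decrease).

+$624.5 billion

Bank of Canada balance sheet:
  Assets:      Securities +$194B, Loans to banks +$430.5B
  Liabilities: Bank reserves +$221.5B, Currency in circulation +$403B
Commercial banking system:
  Assets:      Reserves at CB +$221.5B
  Liabilities: Checkable deposits −$209B, Borrowings from CB +$430.5B
Monetary base = currency + reserves: +$403B + (+$221.5B) = +$624.5 billion.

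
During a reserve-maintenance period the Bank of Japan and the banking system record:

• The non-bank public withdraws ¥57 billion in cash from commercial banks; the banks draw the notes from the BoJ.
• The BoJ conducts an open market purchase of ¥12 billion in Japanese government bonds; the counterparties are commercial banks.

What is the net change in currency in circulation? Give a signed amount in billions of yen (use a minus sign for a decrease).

+¥57 billion

Currency withdrawal ¥57 billion: notes leave the central bank → +¥57B.
OMO purchase (from banks) ¥12 billion: no currency enters or leaves circulation → 0.
Net: 57 + 0 = +¥57 billion.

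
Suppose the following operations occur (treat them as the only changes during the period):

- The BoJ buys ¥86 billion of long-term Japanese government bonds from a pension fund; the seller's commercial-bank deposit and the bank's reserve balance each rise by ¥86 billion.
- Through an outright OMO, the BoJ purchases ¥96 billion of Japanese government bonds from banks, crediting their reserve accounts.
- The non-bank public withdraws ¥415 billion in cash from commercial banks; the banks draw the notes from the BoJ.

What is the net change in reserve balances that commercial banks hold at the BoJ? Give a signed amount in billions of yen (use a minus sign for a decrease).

Asset purchase (from non-banks) ¥86 billion: the BoJ pays by crediting reserve accounts → +¥86B.
OMO purchase (from banks) ¥96 billion: the BoJ pays by crediting reserve accounts → +¥96B.
Currency withdrawal ¥415 billion: banks swap reserves for currency → −¥415B.
Net: 86 + 96 − 415 = -¥233 billion.

-¥233 billion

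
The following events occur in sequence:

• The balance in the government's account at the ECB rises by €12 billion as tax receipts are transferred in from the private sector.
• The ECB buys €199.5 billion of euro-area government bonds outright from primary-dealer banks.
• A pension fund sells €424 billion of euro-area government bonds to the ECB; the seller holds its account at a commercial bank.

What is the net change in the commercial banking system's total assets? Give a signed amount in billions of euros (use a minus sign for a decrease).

Government account inflow €12 billion: bank balance sheets shrink → −€12B.
OMO purchase (from banks) €199.5 billion: just an asset swap on bank balance sheets → 0.
Asset purchase (from non-banks) €424 billion: bank balance sheets expand → +€424B.
Net: −12 + 0 + 424 = +€412 billion.

+€412 billion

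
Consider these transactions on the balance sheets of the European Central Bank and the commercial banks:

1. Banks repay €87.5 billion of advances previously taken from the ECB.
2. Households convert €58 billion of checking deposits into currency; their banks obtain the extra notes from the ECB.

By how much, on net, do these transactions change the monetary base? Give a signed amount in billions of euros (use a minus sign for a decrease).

Discount-window repayment €87.5 billion: ECB balance sheet contracts → −€87.5B.
Currency withdrawal €58 billion: just a shift between currency and reserves — both are base money → 0.
Net: −87.5 + 0 = -€87.5 billion.

-€87.5 billion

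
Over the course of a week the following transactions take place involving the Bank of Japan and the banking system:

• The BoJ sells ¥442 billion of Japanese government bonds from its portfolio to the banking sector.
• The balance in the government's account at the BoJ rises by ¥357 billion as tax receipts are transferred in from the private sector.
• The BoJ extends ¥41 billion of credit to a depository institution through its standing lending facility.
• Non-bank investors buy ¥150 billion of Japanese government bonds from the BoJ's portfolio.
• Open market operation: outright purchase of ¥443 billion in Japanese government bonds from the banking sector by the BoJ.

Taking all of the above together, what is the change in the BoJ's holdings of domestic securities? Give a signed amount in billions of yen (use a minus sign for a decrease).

-¥149 billion

BoJ balance sheet:
  Assets:      Securities −¥149B, Loans to banks +¥41B
  Liabilities: Bank reserves −¥465B, Government deposits +¥357B
So the change in the BoJ's holdings of domestic securities is -¥149 billion.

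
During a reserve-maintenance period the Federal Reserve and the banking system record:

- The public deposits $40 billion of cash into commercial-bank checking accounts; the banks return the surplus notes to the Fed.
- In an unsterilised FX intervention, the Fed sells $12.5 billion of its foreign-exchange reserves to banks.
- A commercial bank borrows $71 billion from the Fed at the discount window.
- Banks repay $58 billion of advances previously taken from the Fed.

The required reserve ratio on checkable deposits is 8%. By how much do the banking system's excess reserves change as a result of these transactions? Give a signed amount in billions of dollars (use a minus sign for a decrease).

Currency deposit $40 billion: reserves +$40B, deposits +$40B.
FX sale $12.5 billion: reserves −$12.5B, deposits 0.
Discount-window loan $71 billion: reserves +$71B, deposits 0.
Discount-window repayment $58 billion: reserves −$58B, deposits 0.
Totals: Δreserves = +$40.5B, Δdeposits = +$40B.
Δrequired reserves = 8% × +$40B = +$3.2B.
Δexcess reserves = Δreserves − Δrequired = +$40.5B − (+$3.2B) = +$37.3 billion.

+$37.3 billion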